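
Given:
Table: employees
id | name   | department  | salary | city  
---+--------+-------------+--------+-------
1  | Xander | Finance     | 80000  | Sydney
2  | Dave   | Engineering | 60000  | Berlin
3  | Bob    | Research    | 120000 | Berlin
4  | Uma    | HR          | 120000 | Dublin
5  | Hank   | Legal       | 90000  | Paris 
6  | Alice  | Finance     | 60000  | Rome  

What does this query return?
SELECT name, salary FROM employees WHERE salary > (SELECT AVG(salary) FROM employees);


Subquery: AVG(salary) = 88333.33
Filtering: salary > 88333.33
  Bob (120000) -> MATCH
  Uma (120000) -> MATCH
  Hank (90000) -> MATCH


3 rows:
Bob, 120000
Uma, 120000
Hank, 90000


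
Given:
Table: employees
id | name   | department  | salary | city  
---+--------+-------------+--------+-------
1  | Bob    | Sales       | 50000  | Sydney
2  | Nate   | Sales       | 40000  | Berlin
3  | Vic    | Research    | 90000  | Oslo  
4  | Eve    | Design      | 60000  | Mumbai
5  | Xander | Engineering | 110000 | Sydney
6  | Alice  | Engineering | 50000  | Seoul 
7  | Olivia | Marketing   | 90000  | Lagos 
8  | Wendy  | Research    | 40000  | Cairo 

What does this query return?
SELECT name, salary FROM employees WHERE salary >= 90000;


Filtering: salary >= 90000
Matching: 3 rows

3 rows:
Vic, 90000
Xander, 110000
Olivia, 90000


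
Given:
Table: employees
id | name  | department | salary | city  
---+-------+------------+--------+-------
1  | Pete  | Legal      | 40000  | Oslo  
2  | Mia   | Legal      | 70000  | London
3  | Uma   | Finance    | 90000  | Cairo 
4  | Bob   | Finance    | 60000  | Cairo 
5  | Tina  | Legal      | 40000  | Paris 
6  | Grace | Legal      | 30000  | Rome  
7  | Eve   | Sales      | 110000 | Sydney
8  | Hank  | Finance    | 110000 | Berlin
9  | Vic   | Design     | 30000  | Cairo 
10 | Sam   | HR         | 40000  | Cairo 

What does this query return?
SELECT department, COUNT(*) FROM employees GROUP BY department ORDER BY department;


Assigning each row to its department group:
  Pete -> Legal
  Mia -> Legal
  Uma -> Finance
  Bob -> Finance
  Tina -> Legal
  Grace -> Legal
  Eve -> Sales
  Hank -> Finance
  Vic -> Design
  Sam -> HR


5 groups:
Design, 1
Finance, 3
HR, 1
Legal, 4
Sales, 1


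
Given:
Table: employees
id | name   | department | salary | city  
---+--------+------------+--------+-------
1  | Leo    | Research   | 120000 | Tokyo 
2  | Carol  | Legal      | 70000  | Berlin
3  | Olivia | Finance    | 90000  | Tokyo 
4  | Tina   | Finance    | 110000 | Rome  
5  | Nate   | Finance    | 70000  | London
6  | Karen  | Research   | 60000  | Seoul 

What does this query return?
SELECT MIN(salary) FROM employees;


Salaries: 120000, 70000, 90000, 110000, 70000, 60000
MIN = 60000

60000


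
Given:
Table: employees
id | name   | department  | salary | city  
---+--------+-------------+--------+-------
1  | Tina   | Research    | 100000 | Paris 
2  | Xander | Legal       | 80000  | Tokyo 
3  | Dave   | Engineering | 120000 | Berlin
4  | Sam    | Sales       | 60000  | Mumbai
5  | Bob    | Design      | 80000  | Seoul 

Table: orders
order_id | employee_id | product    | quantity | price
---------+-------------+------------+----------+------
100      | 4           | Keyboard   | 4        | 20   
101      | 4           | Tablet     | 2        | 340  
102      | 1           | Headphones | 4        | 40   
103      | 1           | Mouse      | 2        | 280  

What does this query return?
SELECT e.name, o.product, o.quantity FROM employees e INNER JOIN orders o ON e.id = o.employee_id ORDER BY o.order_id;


Joining employees.id = orders.employee_id:
  employee Sam (id=4) -> order Keyboard
  employee Sam (id=4) -> order Tablet
  employee Tina (id=1) -> order Headphones
  employee Tina (id=1) -> order Mouse


4 rows:
Sam, Keyboard, 4
Sam, Tablet, 2
Tina, Headphones, 4
Tina, Mouse, 2


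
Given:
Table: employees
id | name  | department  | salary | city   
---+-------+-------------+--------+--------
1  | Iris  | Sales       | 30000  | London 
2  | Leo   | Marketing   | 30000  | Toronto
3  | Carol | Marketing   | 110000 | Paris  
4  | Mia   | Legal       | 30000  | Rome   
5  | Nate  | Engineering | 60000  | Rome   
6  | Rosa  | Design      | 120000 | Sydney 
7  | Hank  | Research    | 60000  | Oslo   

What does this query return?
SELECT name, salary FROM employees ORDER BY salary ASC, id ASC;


Sorting by salary ASC, then id ASC for ties

7 rows:
Iris, 30000
Leo, 30000
Mia, 30000
Nate, 60000
Hank, 60000
Carol, 110000
Rosa, 120000


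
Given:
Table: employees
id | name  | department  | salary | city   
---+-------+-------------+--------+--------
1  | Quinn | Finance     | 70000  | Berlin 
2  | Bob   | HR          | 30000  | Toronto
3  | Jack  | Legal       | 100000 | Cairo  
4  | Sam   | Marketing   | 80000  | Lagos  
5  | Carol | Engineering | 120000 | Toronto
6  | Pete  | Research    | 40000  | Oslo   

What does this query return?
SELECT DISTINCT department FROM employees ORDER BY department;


All 'department' values (row order): Finance, HR, Legal, Marketing, Engineering, Research
Removing duplicates leaves 6 unique value(s).

6 values:
Engineering
Finance
HR
Legal
Marketing
Research


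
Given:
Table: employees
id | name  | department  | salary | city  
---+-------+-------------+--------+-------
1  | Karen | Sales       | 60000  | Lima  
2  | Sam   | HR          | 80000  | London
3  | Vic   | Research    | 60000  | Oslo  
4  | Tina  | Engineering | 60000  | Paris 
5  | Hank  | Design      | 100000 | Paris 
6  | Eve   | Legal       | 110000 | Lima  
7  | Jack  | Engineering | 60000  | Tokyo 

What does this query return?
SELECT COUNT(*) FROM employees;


COUNT(*) counts all rows

7


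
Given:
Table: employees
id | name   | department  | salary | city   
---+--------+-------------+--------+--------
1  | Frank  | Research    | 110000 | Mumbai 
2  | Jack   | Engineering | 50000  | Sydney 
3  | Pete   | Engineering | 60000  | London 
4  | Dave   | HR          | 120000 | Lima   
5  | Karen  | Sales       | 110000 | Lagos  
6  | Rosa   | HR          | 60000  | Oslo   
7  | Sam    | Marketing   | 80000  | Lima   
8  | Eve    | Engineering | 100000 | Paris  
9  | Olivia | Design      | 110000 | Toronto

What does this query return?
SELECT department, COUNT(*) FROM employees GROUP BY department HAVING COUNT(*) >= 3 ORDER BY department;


Groups with count >= 3:
  Engineering: 3 -> PASS
  Design: 1 -> filtered out
  HR: 2 -> filtered out
  Marketing: 1 -> filtered out
  Research: 1 -> filtered out
  Sales: 1 -> filtered out


1 groups:
Engineering, 3


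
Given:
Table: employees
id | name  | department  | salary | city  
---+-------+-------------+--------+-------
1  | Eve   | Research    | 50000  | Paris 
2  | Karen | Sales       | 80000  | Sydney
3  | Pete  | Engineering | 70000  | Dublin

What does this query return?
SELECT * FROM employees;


SELECT * returns all 3 rows with all columns

3 rows:
1, Eve, Research, 50000, Paris
2, Karen, Sales, 80000, Sydney
3, Pete, Engineering, 70000, Dublin


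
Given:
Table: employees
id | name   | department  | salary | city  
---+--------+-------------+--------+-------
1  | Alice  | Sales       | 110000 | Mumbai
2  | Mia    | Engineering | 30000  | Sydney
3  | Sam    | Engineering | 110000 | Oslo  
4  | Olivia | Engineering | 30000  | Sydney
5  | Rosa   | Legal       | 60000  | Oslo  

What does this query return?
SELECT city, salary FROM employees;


Projecting columns: city, salary

5 rows:
Mumbai, 110000
Sydney, 30000
Oslo, 110000
Sydney, 30000
Oslo, 60000


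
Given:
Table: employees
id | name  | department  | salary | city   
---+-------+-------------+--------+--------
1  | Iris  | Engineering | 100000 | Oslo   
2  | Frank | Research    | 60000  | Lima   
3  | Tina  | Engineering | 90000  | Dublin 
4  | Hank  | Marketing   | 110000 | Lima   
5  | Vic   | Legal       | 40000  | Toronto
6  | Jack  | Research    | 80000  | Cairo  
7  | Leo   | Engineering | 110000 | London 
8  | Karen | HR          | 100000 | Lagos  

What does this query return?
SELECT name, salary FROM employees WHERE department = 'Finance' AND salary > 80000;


Filtering: department = 'Finance' AND salary > 80000
Matching: 0 rows

Empty result set (0 rows)


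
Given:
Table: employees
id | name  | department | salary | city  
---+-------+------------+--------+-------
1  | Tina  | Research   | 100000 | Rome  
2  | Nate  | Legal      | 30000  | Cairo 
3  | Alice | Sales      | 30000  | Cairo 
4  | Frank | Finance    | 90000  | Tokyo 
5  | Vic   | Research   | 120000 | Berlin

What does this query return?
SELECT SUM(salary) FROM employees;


SUM(salary) = 100000 + 30000 + 30000 + 90000 + 120000 = 370000

370000


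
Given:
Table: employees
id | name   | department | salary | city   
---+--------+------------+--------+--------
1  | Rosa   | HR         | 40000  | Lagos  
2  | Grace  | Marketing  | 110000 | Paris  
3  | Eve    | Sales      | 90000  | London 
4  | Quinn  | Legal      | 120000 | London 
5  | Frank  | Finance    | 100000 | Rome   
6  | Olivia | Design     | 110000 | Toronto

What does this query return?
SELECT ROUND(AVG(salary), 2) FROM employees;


SUM(salary) = 570000
COUNT = 6
ROUND(AVG, 2) = ROUND(570000 / 6, 2) = 95000.0

95000.0


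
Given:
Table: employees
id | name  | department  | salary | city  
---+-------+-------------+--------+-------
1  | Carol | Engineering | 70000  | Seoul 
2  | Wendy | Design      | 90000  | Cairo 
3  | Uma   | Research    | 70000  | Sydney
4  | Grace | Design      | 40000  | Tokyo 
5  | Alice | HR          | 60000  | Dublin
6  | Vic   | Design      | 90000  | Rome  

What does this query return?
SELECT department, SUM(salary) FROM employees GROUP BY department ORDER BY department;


Summing salary within each department:
  Design: 90000 + 40000 + 90000 = 220000
  Engineering: 70000 = 70000
  HR: 60000 = 60000
  Research: 70000 = 70000


4 groups:
Design, 220000
Engineering, 70000
HR, 60000
Research, 70000


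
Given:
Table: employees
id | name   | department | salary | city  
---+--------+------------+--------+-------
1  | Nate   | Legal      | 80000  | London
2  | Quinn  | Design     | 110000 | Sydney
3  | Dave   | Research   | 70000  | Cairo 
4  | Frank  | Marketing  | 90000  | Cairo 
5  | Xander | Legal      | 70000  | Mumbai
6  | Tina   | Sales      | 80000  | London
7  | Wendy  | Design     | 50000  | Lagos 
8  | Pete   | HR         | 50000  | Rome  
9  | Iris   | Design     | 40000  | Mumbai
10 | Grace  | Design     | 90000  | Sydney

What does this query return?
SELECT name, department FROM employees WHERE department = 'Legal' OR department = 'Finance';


Filtering: department = 'Legal' OR 'Finance'
Matching: 2 rows

2 rows:
Nate, Legal
Xander, Legal


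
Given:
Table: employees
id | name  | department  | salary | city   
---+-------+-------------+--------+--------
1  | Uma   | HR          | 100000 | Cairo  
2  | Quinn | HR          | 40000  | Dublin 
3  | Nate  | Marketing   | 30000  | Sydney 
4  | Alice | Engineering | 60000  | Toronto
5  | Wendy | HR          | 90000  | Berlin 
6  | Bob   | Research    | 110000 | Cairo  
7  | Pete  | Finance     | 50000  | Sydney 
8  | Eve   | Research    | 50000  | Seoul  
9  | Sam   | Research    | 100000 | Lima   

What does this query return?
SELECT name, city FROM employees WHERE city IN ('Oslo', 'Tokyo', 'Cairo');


Filtering: city IN ('Oslo', 'Tokyo', 'Cairo')
Matching: 2 rows

2 rows:
Uma, Cairo
Bob, Cairo


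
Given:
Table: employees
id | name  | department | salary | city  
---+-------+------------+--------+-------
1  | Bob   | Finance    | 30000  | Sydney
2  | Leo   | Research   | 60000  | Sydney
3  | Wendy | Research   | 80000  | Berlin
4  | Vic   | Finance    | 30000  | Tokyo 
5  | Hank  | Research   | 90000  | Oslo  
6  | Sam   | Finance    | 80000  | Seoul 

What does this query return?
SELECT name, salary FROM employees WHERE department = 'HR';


Filtering: department = 'HR'
Matching rows: 0

Empty result set (0 rows)


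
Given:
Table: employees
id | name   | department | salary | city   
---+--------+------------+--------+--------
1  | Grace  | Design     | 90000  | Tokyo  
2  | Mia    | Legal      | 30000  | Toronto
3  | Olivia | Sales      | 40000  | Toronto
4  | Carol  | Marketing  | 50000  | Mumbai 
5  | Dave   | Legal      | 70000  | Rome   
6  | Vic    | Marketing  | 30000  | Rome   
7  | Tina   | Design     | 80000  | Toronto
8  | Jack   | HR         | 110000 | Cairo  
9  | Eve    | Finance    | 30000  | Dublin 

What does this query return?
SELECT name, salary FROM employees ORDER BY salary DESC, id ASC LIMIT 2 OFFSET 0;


Sort by salary DESC (id ASC tiebreak), then skip 0 and take 2
Rows 1 through 2

2 rows:
Jack, 110000
Grace, 90000


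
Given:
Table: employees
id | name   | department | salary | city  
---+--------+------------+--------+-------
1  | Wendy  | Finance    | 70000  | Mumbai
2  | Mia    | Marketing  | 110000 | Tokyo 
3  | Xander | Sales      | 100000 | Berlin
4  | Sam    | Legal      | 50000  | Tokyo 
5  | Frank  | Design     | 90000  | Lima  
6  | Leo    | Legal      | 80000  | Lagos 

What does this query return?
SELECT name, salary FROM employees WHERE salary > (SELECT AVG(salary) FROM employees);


Subquery: AVG(salary) = 83333.33
Filtering: salary > 83333.33
  Mia (110000) -> MATCH
  Xander (100000) -> MATCH
  Frank (90000) -> MATCH


3 rows:
Mia, 110000
Xander, 100000
Frank, 90000


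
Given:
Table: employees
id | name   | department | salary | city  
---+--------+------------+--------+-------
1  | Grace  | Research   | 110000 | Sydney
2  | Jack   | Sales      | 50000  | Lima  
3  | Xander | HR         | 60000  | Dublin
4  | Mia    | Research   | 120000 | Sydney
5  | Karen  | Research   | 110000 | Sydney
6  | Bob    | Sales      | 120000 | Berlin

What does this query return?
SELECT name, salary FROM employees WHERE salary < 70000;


Filtering: salary < 70000
Matching: 2 rows

2 rows:
Jack, 50000
Xander, 60000


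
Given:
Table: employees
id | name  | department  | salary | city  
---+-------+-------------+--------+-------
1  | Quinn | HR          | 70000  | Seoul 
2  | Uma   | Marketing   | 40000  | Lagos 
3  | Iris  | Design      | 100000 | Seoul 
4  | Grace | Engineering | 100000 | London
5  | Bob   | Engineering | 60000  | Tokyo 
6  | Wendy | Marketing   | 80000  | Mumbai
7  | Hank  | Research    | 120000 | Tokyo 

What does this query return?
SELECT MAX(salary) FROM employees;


Salaries: 70000, 40000, 100000, 100000, 60000, 80000, 120000
MAX = 120000

120000


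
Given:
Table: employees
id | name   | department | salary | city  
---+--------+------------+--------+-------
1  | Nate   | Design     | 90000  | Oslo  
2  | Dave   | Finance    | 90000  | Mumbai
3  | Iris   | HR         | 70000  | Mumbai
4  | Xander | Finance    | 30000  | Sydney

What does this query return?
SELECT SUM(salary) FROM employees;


SUM(salary) = 90000 + 90000 + 70000 + 30000 = 280000

280000


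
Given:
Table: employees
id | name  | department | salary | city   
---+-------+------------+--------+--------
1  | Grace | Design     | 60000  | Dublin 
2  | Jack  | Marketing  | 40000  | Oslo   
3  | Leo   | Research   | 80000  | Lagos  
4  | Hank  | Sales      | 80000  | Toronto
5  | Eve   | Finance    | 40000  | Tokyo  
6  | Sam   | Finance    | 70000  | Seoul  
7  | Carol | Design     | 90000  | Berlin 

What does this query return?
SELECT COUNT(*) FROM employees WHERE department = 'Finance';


Counting rows where department = 'Finance'
  Eve -> MATCH
  Sam -> MATCH


2


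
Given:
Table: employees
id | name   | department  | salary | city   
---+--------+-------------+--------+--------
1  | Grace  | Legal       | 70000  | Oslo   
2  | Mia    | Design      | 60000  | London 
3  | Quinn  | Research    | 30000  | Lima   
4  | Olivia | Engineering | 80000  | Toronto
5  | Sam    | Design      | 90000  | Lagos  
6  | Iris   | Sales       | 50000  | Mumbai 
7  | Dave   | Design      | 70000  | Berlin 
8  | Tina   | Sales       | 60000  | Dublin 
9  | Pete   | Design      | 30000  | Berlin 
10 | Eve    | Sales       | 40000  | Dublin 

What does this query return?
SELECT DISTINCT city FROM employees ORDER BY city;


All 'city' values (row order): Oslo, London, Lima, Toronto, Lagos, Mumbai, Berlin, Dublin, Berlin, Dublin
Removing duplicates leaves 8 unique value(s).

8 values:
Berlin
Dublin
Lagos
Lima
London
Mumbai
Oslo
Toronto


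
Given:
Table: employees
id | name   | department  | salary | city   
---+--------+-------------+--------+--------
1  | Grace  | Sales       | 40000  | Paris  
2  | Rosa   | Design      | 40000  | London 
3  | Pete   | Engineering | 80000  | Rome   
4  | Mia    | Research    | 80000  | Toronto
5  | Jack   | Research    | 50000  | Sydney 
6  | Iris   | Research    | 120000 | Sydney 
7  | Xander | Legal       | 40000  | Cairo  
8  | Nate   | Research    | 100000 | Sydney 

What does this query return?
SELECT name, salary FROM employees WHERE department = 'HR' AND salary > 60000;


Filtering: department = 'HR' AND salary > 60000
Matching: 0 rows

Empty result set (0 rows)


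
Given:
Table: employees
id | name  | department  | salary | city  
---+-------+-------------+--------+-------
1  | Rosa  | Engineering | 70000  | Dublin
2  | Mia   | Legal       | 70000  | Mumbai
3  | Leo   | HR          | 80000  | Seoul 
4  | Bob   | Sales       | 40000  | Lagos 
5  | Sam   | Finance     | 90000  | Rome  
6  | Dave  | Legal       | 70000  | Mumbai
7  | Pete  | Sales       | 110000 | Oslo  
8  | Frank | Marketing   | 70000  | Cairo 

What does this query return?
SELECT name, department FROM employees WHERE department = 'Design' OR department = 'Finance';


Filtering: department = 'Design' OR 'Finance'
Matching: 1 rows

1 rows:
Sam, Finance


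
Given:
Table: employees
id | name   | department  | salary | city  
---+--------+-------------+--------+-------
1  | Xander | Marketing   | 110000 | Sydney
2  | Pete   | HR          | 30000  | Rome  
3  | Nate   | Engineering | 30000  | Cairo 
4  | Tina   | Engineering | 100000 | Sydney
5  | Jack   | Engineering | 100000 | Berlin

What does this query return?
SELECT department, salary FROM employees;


Projecting columns: department, salary

5 rows:
Marketing, 110000
HR, 30000
Engineering, 30000
Engineering, 100000
Engineering, 100000


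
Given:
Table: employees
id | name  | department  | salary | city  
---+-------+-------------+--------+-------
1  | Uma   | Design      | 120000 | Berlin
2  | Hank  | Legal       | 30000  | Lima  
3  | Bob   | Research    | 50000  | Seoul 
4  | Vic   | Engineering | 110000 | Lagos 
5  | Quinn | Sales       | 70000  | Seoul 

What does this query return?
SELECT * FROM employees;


SELECT * returns all 5 rows with all columns

5 rows:
1, Uma, Design, 120000, Berlin
2, Hank, Legal, 30000, Lima
3, Bob, Research, 50000, Seoul
4, Vic, Engineering, 110000, Lagos
5, Quinn, Sales, 70000, Seoul


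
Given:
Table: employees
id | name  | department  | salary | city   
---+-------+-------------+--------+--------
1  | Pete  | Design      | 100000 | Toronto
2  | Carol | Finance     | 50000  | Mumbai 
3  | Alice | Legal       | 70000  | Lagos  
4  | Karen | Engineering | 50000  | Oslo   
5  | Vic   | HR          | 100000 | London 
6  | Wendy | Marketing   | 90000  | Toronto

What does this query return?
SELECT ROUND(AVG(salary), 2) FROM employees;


SUM(salary) = 460000
COUNT = 6
ROUND(AVG, 2) = ROUND(460000 / 6, 2) = 76666.67

76666.67


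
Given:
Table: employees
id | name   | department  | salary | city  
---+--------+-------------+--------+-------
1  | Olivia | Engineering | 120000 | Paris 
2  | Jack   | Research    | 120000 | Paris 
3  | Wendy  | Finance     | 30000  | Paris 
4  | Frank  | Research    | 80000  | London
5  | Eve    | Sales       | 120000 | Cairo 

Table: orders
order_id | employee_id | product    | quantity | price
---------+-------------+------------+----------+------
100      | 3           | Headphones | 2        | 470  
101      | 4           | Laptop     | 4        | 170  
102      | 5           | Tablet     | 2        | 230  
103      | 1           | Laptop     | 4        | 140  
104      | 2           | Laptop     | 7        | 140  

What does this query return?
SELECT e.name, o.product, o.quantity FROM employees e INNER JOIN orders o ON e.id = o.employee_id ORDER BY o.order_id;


Joining employees.id = orders.employee_id:
  employee Wendy (id=3) -> order Headphones
  employee Frank (id=4) -> order Laptop
  employee Eve (id=5) -> order Tablet
  employee Olivia (id=1) -> order Laptop
  employee Jack (id=2) -> order Laptop


5 rows:
Wendy, Headphones, 2
Frank, Laptop, 4
Eve, Tablet, 2
Olivia, Laptop, 4
Jack, Laptop, 7


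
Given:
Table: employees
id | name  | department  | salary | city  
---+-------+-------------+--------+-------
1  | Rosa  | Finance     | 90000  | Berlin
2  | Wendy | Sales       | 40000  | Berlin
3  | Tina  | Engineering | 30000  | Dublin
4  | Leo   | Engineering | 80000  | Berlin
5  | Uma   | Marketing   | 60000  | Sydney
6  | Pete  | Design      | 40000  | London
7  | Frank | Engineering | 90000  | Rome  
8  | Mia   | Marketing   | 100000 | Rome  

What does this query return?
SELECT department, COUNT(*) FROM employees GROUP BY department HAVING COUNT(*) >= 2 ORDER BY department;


Groups with count >= 2:
  Engineering: 3 -> PASS
  Marketing: 2 -> PASS
  Design: 1 -> filtered out
  Finance: 1 -> filtered out
  Sales: 1 -> filtered out


2 groups:
Engineering, 3
Marketing, 2


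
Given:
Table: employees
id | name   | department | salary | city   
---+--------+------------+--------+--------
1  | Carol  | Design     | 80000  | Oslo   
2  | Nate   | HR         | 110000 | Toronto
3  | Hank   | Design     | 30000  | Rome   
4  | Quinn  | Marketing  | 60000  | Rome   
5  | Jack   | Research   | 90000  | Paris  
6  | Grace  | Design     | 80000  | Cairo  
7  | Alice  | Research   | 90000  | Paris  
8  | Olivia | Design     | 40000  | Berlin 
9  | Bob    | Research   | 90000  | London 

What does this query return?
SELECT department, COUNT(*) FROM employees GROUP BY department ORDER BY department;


Assigning each row to its department group:
  Carol -> Design
  Nate -> HR
  Hank -> Design
  Quinn -> Marketing
  Jack -> Research
  Grace -> Design
  Alice -> Research
  Olivia -> Design
  Bob -> Research


4 groups:
Design, 4
HR, 1
Marketing, 1
Research, 3


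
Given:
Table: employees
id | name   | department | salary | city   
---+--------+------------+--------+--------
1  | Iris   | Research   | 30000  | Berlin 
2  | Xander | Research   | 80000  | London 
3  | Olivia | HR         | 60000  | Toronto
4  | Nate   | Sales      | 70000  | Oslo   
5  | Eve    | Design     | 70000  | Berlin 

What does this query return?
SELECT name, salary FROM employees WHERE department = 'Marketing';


Filtering: department = 'Marketing'
Matching rows: 0

Empty result set (0 rows)


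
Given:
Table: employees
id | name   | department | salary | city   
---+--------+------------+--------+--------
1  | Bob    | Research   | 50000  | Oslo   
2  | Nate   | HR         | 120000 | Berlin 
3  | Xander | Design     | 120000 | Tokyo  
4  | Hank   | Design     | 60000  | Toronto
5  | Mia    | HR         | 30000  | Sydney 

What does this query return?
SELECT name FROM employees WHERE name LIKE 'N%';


LIKE 'N%' matches names starting with 'N'
Matching: 1

1 rows:
Nate


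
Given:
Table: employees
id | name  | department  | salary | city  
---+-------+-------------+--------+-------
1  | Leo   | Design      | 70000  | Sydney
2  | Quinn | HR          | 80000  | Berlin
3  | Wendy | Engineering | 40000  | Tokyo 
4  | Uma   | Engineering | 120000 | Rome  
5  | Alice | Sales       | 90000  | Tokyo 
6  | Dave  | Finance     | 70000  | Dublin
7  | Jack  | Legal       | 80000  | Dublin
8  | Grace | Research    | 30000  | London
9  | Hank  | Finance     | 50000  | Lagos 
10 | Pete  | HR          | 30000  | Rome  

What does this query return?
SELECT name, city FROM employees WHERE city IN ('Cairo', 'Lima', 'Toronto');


Filtering: city IN ('Cairo', 'Lima', 'Toronto')
Matching: 0 rows

Empty result set (0 rows)


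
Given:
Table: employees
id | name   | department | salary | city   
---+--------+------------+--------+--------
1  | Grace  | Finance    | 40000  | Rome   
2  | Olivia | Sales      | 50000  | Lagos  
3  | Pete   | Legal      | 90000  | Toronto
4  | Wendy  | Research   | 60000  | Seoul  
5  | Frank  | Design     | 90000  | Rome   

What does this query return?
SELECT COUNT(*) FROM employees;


COUNT(*) counts all rows

5


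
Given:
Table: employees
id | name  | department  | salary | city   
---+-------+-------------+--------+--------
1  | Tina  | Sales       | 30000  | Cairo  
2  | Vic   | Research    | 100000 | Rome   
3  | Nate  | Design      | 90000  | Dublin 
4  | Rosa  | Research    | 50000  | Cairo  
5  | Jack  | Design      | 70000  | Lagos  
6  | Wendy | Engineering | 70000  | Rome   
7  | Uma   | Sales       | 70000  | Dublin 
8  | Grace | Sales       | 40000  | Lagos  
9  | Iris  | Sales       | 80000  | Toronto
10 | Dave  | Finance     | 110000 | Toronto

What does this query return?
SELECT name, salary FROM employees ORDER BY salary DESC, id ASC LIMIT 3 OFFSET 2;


Sort by salary DESC (id ASC tiebreak), then skip 2 and take 3
Rows 3 through 5

3 rows:
Nate, 90000
Iris, 80000
Jack, 70000


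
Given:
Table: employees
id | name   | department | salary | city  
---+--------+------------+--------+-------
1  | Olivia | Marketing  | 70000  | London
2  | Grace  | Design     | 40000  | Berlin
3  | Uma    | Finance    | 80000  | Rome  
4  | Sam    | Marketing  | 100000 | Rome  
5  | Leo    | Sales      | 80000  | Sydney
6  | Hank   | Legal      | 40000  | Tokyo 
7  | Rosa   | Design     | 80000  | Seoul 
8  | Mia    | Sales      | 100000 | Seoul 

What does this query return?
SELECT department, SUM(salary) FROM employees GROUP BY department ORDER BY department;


Summing salary within each department:
  Design: 40000 + 80000 = 120000
  Finance: 80000 = 80000
  Legal: 40000 = 40000
  Marketing: 70000 + 100000 = 170000
  Sales: 80000 + 100000 = 180000


5 groups:
Design, 120000
Finance, 80000
Legal, 40000
Marketing, 170000
Sales, 180000


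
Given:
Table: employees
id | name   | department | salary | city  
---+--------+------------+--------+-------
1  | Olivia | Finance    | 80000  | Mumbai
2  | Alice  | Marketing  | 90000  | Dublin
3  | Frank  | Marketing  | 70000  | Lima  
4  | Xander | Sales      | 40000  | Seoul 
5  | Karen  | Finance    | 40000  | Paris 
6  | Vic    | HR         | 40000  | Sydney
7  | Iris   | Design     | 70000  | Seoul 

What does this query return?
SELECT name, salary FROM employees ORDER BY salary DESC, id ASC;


Sorting by salary DESC, then id ASC for ties

7 rows:
Alice, 90000
Olivia, 80000
Frank, 70000
Iris, 70000
Xander, 40000
Karen, 40000
Vic, 40000


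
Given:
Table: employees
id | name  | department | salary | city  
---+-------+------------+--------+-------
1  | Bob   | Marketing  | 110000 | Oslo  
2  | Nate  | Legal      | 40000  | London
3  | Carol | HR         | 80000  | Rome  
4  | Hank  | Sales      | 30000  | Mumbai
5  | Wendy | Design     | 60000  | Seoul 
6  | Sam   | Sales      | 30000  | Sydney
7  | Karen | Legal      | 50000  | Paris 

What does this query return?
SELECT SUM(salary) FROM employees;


SUM(salary) = 110000 + 40000 + 80000 + 30000 + 60000 + 30000 + 50000 = 400000

400000


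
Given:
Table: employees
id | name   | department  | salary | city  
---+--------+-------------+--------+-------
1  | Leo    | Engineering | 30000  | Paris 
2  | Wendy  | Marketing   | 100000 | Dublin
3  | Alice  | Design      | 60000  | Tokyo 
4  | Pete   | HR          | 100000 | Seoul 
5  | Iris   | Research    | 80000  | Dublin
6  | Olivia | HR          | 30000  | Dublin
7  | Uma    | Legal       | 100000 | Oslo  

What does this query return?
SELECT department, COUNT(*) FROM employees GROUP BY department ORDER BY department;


Assigning each row to its department group:
  Leo -> Engineering
  Wendy -> Marketing
  Alice -> Design
  Pete -> HR
  Iris -> Research
  Olivia -> HR
  Uma -> Legal


6 groups:
Design, 1
Engineering, 1
HR, 2
Legal, 1
Marketing, 1
Research, 1


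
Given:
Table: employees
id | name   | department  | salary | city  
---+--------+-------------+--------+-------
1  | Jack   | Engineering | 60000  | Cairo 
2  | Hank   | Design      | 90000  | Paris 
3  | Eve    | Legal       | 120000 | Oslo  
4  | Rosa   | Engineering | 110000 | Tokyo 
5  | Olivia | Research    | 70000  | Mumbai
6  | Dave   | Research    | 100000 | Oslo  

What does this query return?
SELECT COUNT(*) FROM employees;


COUNT(*) counts all rows

6


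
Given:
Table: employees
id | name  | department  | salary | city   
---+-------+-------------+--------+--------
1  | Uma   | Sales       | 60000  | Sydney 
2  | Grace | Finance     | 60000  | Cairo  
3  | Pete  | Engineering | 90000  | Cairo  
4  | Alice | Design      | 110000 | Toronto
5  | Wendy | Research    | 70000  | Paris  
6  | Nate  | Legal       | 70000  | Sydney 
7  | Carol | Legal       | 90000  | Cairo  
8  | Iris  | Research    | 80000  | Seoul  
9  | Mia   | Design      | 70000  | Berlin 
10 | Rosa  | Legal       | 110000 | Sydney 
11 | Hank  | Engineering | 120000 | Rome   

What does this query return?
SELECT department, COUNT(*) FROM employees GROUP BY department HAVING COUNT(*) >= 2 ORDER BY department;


Groups with count >= 2:
  Design: 2 -> PASS
  Engineering: 2 -> PASS
  Legal: 3 -> PASS
  Research: 2 -> PASS
  Finance: 1 -> filtered out
  Sales: 1 -> filtered out


4 groups:
Design, 2
Engineering, 2
Legal, 3
Research, 2


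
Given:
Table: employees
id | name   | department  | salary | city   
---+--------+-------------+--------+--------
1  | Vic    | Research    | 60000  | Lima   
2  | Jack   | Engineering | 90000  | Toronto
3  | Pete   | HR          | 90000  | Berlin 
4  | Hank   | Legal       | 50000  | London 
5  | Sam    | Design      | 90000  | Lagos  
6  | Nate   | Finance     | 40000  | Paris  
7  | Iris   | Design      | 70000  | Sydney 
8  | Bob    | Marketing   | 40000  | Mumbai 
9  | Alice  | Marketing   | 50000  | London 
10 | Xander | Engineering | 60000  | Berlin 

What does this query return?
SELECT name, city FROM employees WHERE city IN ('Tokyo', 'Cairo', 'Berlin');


Filtering: city IN ('Tokyo', 'Cairo', 'Berlin')
Matching: 2 rows

2 rows:
Pete, Berlin
Xander, Berlin


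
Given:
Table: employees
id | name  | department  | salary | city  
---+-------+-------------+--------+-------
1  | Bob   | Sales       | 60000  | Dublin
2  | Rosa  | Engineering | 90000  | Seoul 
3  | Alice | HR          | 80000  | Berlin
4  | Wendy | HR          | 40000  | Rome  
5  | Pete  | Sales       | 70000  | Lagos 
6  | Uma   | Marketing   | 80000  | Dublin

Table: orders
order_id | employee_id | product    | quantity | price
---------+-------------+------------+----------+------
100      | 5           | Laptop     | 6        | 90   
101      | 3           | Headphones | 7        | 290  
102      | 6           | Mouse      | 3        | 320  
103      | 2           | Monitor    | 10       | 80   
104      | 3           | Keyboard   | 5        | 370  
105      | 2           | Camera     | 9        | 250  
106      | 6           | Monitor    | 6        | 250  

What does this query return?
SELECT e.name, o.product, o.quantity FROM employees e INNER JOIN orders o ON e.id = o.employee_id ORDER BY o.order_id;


Joining employees.id = orders.employee_id:
  employee Pete (id=5) -> order Laptop
  employee Alice (id=3) -> order Headphones
  employee Uma (id=6) -> order Mouse
  employee Rosa (id=2) -> order Monitor
  employee Alice (id=3) -> order Keyboard
  employee Rosa (id=2) -> order Camera
  employee Uma (id=6) -> order Monitor


7 rows:
Pete, Laptop, 6
Alice, Headphones, 7
Uma, Mouse, 3
Rosa, Monitor, 10
Alice, Keyboard, 5
Rosa, Camera, 9
Uma, Monitor, 6


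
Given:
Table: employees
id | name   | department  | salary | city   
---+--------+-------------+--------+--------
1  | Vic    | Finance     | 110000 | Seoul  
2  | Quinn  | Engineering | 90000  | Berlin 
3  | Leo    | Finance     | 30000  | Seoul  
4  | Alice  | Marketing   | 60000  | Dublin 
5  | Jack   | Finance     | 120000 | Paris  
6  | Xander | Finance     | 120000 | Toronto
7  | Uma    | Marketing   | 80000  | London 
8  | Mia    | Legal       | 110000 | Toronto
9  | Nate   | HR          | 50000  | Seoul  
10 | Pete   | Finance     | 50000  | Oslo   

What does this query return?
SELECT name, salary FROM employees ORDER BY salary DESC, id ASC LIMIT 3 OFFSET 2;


Sort by salary DESC (id ASC tiebreak), then skip 2 and take 3
Rows 3 through 5

3 rows:
Vic, 110000
Mia, 110000
Quinn, 90000


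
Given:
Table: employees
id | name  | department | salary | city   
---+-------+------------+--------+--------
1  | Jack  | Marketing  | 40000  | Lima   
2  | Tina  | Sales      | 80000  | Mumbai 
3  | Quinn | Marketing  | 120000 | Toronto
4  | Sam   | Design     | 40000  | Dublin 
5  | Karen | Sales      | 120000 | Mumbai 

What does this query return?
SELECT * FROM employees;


SELECT * returns all 5 rows with all columns

5 rows:
1, Jack, Marketing, 40000, Lima
2, Tina, Sales, 80000, Mumbai
3, Quinn, Marketing, 120000, Toronto
4, Sam, Design, 40000, Dublin
5, Karen, Sales, 120000, Mumbai


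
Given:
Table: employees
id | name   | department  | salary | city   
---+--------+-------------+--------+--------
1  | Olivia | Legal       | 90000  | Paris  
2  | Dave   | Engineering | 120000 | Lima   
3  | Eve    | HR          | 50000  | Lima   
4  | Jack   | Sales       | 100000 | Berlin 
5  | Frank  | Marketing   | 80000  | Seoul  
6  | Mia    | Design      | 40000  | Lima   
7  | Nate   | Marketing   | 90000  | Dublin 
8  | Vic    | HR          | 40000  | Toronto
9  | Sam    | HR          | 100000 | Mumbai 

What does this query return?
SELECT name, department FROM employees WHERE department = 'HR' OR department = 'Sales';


Filtering: department = 'HR' OR 'Sales'
Matching: 4 rows

4 rows:
Eve, HR
Jack, Sales
Vic, HR
Sam, HR


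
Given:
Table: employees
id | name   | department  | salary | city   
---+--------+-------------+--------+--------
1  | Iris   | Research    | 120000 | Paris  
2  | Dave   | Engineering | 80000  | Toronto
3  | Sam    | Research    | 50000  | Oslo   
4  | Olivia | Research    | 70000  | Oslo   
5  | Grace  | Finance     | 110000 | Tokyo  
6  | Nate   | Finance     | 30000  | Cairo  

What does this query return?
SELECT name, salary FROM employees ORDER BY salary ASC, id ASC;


Sorting by salary ASC, then id ASC for ties

6 rows:
Nate, 30000
Sam, 50000
Olivia, 70000
Dave, 80000
Grace, 110000
Iris, 120000


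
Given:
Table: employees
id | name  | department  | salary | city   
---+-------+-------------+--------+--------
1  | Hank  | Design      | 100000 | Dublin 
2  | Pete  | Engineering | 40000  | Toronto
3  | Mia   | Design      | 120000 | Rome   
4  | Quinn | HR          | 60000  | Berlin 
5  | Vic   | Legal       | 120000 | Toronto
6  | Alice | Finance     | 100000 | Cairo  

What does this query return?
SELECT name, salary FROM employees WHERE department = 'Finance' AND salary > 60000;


Filtering: department = 'Finance' AND salary > 60000
Matching: 1 rows

1 rows:
Alice, 100000


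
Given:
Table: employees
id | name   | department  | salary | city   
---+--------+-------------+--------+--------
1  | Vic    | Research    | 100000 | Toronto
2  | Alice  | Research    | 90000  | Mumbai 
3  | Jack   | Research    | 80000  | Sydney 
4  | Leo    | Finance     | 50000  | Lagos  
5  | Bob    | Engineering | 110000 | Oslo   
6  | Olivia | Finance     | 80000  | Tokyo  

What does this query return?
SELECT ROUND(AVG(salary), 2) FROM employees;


SUM(salary) = 510000
COUNT = 6
ROUND(AVG, 2) = ROUND(510000 / 6, 2) = 85000.0

85000.0


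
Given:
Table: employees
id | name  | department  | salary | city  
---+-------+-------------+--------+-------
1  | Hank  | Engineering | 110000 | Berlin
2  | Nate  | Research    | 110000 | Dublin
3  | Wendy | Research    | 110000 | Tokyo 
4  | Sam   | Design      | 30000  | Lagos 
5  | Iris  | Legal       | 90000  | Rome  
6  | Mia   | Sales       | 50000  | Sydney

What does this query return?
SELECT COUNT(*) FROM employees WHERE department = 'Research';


Counting rows where department = 'Research'
  Nate -> MATCH
  Wendy -> MATCH


2


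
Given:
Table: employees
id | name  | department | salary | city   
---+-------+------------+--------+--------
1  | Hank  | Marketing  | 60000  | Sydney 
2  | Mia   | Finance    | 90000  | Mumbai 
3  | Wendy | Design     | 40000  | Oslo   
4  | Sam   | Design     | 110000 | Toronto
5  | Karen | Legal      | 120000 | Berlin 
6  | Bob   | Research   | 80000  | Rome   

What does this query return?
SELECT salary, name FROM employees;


Projecting columns: salary, name

6 rows:
60000, Hank
90000, Mia
40000, Wendy
110000, Sam
120000, Karen
80000, Bob


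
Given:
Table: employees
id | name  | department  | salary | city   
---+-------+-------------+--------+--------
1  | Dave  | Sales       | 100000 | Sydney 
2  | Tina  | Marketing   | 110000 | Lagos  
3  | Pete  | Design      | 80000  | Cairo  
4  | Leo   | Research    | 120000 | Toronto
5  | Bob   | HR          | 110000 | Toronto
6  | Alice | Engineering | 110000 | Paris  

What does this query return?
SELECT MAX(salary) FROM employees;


Salaries: 100000, 110000, 80000, 120000, 110000, 110000
MAX = 120000

120000


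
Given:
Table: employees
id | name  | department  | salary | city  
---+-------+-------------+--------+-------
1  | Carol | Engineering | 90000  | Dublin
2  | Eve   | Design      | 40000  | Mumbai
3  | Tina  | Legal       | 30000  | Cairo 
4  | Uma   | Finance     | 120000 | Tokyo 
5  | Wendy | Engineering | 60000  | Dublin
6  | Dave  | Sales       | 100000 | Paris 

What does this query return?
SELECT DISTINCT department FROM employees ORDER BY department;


All 'department' values (row order): Engineering, Design, Legal, Finance, Engineering, Sales
Removing duplicates leaves 5 unique value(s).

5 values:
Design
Engineering
Finance
Legal
Sales


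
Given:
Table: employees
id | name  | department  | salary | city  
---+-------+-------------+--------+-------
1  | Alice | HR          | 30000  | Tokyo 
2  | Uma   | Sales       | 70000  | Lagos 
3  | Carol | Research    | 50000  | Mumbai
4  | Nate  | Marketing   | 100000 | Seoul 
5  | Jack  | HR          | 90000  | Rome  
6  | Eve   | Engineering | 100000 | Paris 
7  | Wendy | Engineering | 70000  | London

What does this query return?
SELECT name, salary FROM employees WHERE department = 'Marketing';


Filtering: department = 'Marketing'
Matching rows: 1

1 rows:
Nate, 100000


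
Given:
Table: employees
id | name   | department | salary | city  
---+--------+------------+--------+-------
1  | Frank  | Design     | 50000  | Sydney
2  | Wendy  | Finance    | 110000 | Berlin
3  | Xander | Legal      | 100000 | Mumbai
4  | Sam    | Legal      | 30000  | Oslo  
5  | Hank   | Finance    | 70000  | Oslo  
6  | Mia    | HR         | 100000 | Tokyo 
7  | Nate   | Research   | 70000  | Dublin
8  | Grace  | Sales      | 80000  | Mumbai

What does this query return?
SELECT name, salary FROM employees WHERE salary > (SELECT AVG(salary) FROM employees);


Subquery: AVG(salary) = 76250.0
Filtering: salary > 76250.0
  Wendy (110000) -> MATCH
  Xander (100000) -> MATCH
  Mia (100000) -> MATCH
  Grace (80000) -> MATCH


4 rows:
Wendy, 110000
Xander, 100000
Mia, 100000
Grace, 80000


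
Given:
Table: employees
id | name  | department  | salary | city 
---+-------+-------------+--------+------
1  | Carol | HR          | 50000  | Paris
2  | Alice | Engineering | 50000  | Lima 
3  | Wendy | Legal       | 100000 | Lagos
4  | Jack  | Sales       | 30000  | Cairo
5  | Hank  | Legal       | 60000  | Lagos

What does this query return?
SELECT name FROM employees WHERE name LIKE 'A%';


LIKE 'A%' matches names starting with 'A'
Matching: 1

1 rows:
Alice


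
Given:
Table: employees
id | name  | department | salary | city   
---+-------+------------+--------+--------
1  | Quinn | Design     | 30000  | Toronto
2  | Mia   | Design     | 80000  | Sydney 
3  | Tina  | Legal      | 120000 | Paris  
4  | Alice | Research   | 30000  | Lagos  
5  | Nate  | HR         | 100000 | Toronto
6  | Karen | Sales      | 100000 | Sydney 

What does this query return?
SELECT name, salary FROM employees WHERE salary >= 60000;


Filtering: salary >= 60000
Matching: 4 rows

4 rows:
Mia, 80000
Tina, 120000
Nate, 100000
Karen, 100000
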